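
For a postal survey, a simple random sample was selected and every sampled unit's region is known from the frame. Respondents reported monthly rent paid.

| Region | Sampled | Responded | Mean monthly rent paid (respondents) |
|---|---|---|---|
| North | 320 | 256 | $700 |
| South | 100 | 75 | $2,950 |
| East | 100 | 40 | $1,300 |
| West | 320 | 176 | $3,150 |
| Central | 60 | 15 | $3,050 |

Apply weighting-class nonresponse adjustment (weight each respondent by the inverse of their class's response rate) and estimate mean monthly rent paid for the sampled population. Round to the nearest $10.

Class response rates: North 256/320 = 80%, South 75/100 = 75%, East 40/100 = 40%, West 176/320 = 55%, Central 15/60 = 25%.
Each respondent's weight = sampled/responded in their class; summing within a class gives n_sampled, so:
  North: 320 × 700 = 224,000
  South: 100 × 2950 = 295,000
  East: 100 × 1300 = 130,000
  West: 320 × 3150 = 1,008,000
  Central: 60 × 3050 = 183,000
Adjusted estimate = 1,840,000 / 900 = 2044.44 → $2,040.

$2,040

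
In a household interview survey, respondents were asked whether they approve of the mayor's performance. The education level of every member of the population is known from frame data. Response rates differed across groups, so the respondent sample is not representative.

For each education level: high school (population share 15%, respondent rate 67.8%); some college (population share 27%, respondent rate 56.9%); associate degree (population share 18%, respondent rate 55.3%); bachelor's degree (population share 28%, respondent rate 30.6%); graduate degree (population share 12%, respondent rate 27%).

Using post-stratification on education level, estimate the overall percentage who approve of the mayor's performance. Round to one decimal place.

47.3%

Reweight to the known education level distribution:
  high school: 0.15 × 67.8 = 10.17
  some college: 0.27 × 56.9 = 15.363
  associate degree: 0.18 × 55.3 = 9.954
  bachelor's degree: 0.28 × 30.6 = 8.568
  graduate degree: 0.12 × 27 = 3.24
Post-stratified estimate = 47.295 → 47.3%.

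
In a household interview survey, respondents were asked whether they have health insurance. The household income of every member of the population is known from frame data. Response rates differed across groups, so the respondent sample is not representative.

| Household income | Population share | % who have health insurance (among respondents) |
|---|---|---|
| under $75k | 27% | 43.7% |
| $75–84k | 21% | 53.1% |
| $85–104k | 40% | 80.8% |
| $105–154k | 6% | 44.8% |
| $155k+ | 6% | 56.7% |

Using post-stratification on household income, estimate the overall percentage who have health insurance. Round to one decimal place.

Reweight to the known household income distribution:
  under $75k: 0.27 × 43.7 = 11.799
  $75–84k: 0.21 × 53.1 = 11.151
  $85–104k: 0.4 × 80.8 = 32.32
  $105–154k: 0.06 × 44.8 = 2.688
  $155k+: 0.06 × 56.7 = 3.402
Post-stratified estimate = 61.36 → 61.4%.

61.4%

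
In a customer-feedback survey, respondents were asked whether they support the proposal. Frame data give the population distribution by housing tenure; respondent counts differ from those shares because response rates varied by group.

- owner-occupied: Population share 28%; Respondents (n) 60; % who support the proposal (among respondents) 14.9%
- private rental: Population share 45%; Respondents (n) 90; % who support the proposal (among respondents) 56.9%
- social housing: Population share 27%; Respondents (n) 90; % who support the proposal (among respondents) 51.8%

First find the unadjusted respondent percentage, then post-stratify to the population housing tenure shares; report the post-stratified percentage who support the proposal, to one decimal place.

Without adjustment, the pooled respondent share is:
  (60/240)×14.9 + (90/240)×56.9 + (90/240)×51.8 = 44.4875%
Post-stratifying to population shares instead:
  0.28×14.9 + 0.45×56.9 + 0.27×51.8 = 43.763%

43.8%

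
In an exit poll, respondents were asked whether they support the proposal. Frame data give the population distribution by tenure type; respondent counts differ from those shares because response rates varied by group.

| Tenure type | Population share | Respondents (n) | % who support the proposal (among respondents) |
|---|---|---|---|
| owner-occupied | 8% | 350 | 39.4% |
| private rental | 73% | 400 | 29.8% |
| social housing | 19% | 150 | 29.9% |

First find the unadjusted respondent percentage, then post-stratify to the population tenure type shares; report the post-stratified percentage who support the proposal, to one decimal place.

30.6%

Naive respondent-only estimate (weights = respondent counts):
  (350/900)×39.4 + (400/900)×29.8 + (150/900)×29.9 = 33.55%
Post-stratifying to population shares instead:
  0.08×39.4 + 0.73×29.8 + 0.19×29.9 = 30.587%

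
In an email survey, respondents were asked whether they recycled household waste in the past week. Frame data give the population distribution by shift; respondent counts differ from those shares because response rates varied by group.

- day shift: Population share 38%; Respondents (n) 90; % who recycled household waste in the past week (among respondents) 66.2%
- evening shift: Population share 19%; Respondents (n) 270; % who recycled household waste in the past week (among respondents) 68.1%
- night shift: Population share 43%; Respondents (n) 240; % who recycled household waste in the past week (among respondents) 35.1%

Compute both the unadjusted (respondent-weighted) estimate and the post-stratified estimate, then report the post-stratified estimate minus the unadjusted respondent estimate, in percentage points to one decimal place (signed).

Without adjustment, the pooled respondent share is:
  (90/600)×66.2 + (270/600)×68.1 + (240/600)×35.1 = 54.615%
Post-stratified estimate weights by population shares:
  0.38×66.2 + 0.19×68.1 + 0.43×35.1 = 53.188%
Difference = 53.188 − 54.615 = -1.427 pp.

-1.4 percentage points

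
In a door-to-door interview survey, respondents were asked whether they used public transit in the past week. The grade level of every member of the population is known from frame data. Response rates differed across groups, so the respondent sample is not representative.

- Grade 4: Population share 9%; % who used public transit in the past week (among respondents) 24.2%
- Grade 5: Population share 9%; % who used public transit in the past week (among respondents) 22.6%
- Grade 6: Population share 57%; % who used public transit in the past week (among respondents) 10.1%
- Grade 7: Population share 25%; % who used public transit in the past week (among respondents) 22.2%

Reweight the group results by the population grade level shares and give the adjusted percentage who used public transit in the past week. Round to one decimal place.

15.5%

Each cell contributes population-share × respondent value:
  Grade 4: 0.09 × 24.2 = 2.178
  Grade 5: 0.09 × 22.6 = 2.034
  Grade 6: 0.57 × 10.1 = 5.757
  Grade 7: 0.25 × 22.2 = 5.55
Post-stratified estimate = 15.519 → 15.5%.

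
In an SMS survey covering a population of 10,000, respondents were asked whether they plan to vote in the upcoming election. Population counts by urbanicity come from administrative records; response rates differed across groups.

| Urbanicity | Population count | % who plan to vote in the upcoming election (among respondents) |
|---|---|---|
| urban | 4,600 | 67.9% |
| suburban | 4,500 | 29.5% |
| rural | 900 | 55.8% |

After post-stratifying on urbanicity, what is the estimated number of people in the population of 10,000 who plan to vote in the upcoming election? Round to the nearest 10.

Each cell contributes its population count × the respondent rate:
  urban: 4,600 × 67.9% = 3123.4
  suburban: 4,500 × 29.5% = 1327.5
  rural: 900 × 55.8% = 502.2
Estimated total = 4953.1 → 4,950.

4,950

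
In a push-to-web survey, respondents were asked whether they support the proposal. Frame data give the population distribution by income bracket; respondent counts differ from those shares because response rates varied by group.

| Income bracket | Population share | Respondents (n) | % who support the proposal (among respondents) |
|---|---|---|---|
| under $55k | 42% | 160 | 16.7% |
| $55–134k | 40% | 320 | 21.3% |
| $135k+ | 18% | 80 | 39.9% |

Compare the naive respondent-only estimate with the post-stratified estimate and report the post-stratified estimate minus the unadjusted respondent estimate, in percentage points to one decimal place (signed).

+0.1 percentage points

Naive respondent-only estimate (weights = respondent counts):
  (160/560)×16.7 + (320/560)×21.3 + (80/560)×39.9 = 22.6429%
Reweighting by population income bracket shares:
  0.42×16.7 + 0.4×21.3 + 0.18×39.9 = 22.716%
Difference = 22.716 − 22.6429 = 0.0731 pp.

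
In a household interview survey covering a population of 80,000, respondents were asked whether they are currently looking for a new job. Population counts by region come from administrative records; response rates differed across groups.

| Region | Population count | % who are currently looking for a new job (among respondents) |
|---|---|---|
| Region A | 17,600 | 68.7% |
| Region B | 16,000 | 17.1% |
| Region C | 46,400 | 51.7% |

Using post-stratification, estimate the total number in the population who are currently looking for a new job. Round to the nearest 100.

Apply each group's respondent rate to its population count:
  Region A: 17,600 × 68.7% = 12091.2
  Region B: 16,000 × 17.1% = 2736
  Region C: 46,400 × 51.7% = 23988.8
Estimated total = 38,816 → 38,800.

38,800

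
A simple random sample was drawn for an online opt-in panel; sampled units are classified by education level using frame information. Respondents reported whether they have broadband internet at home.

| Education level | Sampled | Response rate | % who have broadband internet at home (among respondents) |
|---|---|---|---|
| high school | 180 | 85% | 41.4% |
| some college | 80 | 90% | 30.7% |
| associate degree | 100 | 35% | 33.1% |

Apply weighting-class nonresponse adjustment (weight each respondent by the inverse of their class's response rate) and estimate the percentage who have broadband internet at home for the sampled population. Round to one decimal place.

36.7%

Each respondent's weight = sampled/responded in their class; summing within a class gives n_sampled, so:
  high school: 180 × 41.4 = 7452
  some college: 80 × 30.7 = 2456
  associate degree: 100 × 33.1 = 3310
Adjusted estimate = 13,218 / 360 = 36.7167 → 36.7%.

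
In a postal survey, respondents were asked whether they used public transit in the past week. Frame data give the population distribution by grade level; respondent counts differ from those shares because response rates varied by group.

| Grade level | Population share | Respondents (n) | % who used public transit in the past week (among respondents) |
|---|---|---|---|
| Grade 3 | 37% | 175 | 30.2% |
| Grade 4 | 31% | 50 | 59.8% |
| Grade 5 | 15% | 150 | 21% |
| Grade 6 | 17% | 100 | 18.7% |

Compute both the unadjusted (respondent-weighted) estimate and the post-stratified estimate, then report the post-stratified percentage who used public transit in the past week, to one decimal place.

36.0%

Unadjusted (pooled respondent) estimate weights by respondent counts:
  (175/475)×30.2 + (50/475)×59.8 + (150/475)×21 + (100/475)×18.7 = 27.9895%
Reweighting by population grade level shares:
  0.37×30.2 + 0.31×59.8 + 0.15×21 + 0.17×18.7 = 36.041%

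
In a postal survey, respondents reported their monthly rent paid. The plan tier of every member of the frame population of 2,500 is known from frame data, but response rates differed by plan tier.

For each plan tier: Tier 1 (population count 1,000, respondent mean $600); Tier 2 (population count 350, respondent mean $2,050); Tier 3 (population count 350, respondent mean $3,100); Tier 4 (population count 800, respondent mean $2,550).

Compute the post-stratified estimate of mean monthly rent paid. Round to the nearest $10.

$1,780

Post-stratification weights by population share, not respondent share:
  Tier 1: (1,000/2,500) × 600 = 240
  Tier 2: (350/2,500) × 2050 = 287
  Tier 3: (350/2,500) × 3100 = 434
  Tier 4: (800/2,500) × 2550 = 816
Post-stratified estimate = 1777 → $1,780.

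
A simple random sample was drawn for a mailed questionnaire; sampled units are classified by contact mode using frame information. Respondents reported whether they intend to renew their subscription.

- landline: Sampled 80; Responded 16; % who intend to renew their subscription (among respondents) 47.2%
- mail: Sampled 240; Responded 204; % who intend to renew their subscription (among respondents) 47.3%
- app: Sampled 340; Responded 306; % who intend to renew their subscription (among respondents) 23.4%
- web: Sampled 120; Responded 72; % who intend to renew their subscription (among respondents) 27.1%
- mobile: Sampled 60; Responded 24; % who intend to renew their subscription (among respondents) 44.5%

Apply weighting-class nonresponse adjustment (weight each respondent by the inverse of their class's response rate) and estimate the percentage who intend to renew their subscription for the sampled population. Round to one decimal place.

34.5%

Class response rates: landline 16/80 = 20%, mail 204/240 = 85%, app 306/340 = 90%, web 72/120 = 60%, mobile 24/60 = 40%.
With weight = n_sampled/n_responded per class, the weighted class total is n_sampled:
  landline: 80 × 47.2 = 3776
  mail: 240 × 47.3 = 11,352
  app: 340 × 23.4 = 7956
  web: 120 × 27.1 = 3252
  mobile: 60 × 44.5 = 2670
Adjusted estimate = 29,006 / 840 = 34.531 → 34.5%.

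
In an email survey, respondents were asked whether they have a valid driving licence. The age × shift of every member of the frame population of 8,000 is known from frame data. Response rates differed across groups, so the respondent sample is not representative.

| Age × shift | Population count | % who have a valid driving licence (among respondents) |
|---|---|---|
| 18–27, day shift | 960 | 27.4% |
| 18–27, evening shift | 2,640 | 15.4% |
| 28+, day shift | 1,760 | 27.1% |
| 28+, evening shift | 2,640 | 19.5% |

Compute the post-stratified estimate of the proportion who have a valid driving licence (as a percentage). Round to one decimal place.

Each cell contributes population-share × respondent value:
  18–27, day shift: (960/8,000) × 27.4 = 3.288
  18–27, evening shift: (2,640/8,000) × 15.4 = 5.082
  28+, day shift: (1,760/8,000) × 27.1 = 5.962
  28+, evening shift: (2,640/8,000) × 19.5 = 6.435
Post-stratified estimate = 20.767 → 20.8%.

20.8%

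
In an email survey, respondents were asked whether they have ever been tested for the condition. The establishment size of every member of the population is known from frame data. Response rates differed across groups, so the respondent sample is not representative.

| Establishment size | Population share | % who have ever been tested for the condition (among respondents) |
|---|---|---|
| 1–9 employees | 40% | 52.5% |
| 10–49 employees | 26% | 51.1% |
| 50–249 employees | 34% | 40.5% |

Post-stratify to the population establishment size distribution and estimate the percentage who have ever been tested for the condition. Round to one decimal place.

48.1%

Each cell contributes population-share × respondent value:
  1–9 employees: 0.4 × 52.5 = 21
  10–49 employees: 0.26 × 51.1 = 13.286
  50–249 employees: 0.34 × 40.5 = 13.77
Post-stratified estimate = 48.056 → 48.1%.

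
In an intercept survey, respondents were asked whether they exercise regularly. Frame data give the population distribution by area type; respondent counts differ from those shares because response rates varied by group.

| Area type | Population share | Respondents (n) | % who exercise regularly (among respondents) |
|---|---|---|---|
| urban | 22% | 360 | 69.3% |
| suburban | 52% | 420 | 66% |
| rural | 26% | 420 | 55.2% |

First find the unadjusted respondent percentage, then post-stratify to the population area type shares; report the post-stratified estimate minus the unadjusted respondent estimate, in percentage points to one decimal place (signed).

+0.7 percentage points

Without adjustment, the pooled respondent share is:
  (360/1200)×69.3 + (420/1200)×66 + (420/1200)×55.2 = 63.21%
Post-stratified estimate weights by population shares:
  0.22×69.3 + 0.52×66 + 0.26×55.2 = 63.918%
Difference = 63.918 − 63.21 = 0.708 pp.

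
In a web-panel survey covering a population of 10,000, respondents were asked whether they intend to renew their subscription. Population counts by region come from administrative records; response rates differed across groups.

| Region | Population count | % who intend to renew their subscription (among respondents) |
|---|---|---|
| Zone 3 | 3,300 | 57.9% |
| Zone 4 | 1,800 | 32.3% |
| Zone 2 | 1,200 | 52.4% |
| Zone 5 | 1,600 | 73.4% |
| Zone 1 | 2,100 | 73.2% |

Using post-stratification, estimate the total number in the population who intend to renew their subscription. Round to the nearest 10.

5,830

Each cell contributes its population count × the respondent rate:
  Zone 3: 3,300 × 57.9% = 1910.7
  Zone 4: 1,800 × 32.3% = 581.4
  Zone 2: 1,200 × 52.4% = 628.8
  Zone 5: 1,600 × 73.4% = 1174.4
  Zone 1: 2,100 × 73.2% = 1537.2
Estimated total = 5832.5 → 5,830.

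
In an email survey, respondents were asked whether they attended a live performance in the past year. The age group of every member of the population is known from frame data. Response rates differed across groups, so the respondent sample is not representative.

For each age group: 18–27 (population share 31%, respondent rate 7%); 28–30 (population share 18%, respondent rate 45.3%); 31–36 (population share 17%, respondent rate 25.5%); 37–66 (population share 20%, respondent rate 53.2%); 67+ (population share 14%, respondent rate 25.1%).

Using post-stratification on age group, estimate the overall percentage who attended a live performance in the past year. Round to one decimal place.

Each cell contributes population-share × respondent value:
  18–27: 0.31 × 7 = 2.17
  28–30: 0.18 × 45.3 = 8.154
  31–36: 0.17 × 25.5 = 4.335
  37–66: 0.2 × 53.2 = 10.64
  67+: 0.14 × 25.1 = 3.514
Post-stratified estimate = 28.813 → 28.8%.

28.8%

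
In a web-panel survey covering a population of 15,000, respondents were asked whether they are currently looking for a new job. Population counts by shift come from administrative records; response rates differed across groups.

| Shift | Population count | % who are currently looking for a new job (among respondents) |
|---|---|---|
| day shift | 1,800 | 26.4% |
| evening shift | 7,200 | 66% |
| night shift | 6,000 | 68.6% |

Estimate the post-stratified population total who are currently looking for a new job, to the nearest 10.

9,340

Each cell contributes its population count × the respondent rate:
  day shift: 1,800 × 26.4% = 475.2
  evening shift: 7,200 × 66% = 4752
  night shift: 6,000 × 68.6% = 4116
Estimated total = 9343.2 → 9,340.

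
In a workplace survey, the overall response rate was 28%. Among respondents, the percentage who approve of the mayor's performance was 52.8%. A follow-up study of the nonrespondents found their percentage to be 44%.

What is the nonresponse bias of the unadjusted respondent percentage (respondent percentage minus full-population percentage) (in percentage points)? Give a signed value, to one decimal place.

+6.3 percentage points

Nonresponse fraction = 1 − 0.28 = 0.72.
Bias = (nonresponse fraction) × (respondent percentage − nonrespondent percentage)
     = 0.72 × (52.8 − 44) = 0.72 × 8.8 = 6.336.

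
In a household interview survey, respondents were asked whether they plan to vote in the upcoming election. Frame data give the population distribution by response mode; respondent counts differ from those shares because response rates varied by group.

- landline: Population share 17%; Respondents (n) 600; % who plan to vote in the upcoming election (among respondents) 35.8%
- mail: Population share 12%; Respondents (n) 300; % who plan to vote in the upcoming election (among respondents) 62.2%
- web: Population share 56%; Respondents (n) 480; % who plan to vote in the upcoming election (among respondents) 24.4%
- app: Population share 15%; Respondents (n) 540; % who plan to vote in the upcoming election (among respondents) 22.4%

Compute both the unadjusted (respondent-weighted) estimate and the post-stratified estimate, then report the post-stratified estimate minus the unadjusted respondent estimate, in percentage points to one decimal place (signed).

-2.7 percentage points

Naive respondent-only estimate (weights = respondent counts):
  (600/1920)×35.8 + (300/1920)×62.2 + (480/1920)×24.4 + (540/1920)×22.4 = 33.3062%
Post-stratifying to population shares instead:
  0.17×35.8 + 0.12×62.2 + 0.56×24.4 + 0.15×22.4 = 30.574%
Difference = 30.574 − 33.3062 = -2.7322 pp.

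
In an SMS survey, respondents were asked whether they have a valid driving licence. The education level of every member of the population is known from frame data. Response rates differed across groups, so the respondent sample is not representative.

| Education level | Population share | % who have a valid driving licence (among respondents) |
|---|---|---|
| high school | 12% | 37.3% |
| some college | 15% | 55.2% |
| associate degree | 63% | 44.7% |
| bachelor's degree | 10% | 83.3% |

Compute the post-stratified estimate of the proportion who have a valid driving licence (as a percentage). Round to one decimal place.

Reweight to the known education level distribution:
  high school: 0.12 × 37.3 = 4.476
  some college: 0.15 × 55.2 = 8.28
  associate degree: 0.63 × 44.7 = 28.161
  bachelor's degree: 0.1 × 83.3 = 8.33
Post-stratified estimate = 49.247 → 49.2%.

49.2%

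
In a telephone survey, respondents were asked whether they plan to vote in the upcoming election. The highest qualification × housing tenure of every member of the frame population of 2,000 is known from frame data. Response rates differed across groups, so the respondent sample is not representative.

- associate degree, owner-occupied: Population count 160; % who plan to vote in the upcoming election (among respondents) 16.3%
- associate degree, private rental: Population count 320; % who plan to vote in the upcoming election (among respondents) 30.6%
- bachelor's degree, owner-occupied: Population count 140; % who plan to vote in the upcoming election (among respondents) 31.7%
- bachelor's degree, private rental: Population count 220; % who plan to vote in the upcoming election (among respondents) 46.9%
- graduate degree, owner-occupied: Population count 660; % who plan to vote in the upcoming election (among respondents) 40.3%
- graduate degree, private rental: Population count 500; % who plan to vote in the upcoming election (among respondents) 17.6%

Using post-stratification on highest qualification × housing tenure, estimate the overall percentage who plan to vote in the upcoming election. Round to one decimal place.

Weight each group's respondent value by its population share:
  associate degree, owner-occupied: (160/2,000) × 16.3 = 1.304
  associate degree, private rental: (320/2,000) × 30.6 = 4.896
  bachelor's degree, owner-occupied: (140/2,000) × 31.7 = 2.219
  bachelor's degree, private rental: (220/2,000) × 46.9 = 5.159
  graduate degree, owner-occupied: (660/2,000) × 40.3 = 13.299
  graduate degree, private rental: (500/2,000) × 17.6 = 4.4
Post-stratified estimate = 31.277 → 31.3%.

31.3%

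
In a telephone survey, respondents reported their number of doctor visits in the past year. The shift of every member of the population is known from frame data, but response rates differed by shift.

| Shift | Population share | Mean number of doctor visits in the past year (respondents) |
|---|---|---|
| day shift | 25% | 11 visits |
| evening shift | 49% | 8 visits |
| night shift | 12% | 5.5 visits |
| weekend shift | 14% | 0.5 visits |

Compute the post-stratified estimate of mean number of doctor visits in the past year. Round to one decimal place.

7.4

Weight each group's respondent value by its population share:
  day shift: 0.25 × 11 = 2.75
  evening shift: 0.49 × 8 = 3.92
  night shift: 0.12 × 5.5 = 0.66
  weekend shift: 0.14 × 0.5 = 0.07
Post-stratified estimate = 7.4 → 7.4.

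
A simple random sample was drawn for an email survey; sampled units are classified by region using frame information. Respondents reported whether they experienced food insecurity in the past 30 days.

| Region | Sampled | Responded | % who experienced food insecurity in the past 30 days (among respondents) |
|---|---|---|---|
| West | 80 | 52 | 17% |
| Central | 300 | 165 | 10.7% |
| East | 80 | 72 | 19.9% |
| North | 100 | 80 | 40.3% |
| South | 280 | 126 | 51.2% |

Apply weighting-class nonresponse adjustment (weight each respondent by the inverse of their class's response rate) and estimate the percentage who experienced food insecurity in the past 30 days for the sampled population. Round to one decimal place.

29.2%

Class response rates: West 52/80 = 65%, Central 165/300 = 55%, East 72/80 = 90%, North 80/100 = 80%, South 126/280 = 45%.
Weighting each respondent by the inverse class response rate inflates each class back to its sampled size, so the class weight is n_sampled:
  West: 80 × 17 = 1360
  Central: 300 × 10.7 = 3210
  East: 80 × 19.9 = 1592
  North: 100 × 40.3 = 4030
  South: 280 × 51.2 = 14,336
Adjusted estimate = 24,528 / 840 = 29.2 → 29.2%.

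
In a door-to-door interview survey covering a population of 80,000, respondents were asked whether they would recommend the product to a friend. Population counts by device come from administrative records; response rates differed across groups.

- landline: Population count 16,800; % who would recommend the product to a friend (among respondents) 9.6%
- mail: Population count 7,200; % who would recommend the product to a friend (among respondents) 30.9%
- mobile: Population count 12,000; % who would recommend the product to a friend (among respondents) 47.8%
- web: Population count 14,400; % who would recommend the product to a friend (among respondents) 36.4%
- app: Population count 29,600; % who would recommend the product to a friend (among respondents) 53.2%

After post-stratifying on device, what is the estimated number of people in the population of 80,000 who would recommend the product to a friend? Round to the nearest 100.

30,600

Apply each group's respondent rate to its population count:
  landline: 16,800 × 9.6% = 1612.8
  mail: 7,200 × 30.9% = 2224.8
  mobile: 12,000 × 47.8% = 5736
  web: 14,400 × 36.4% = 5241.6
  app: 29,600 × 53.2% = 15747.2
Estimated total = 30562.4 → 30,600.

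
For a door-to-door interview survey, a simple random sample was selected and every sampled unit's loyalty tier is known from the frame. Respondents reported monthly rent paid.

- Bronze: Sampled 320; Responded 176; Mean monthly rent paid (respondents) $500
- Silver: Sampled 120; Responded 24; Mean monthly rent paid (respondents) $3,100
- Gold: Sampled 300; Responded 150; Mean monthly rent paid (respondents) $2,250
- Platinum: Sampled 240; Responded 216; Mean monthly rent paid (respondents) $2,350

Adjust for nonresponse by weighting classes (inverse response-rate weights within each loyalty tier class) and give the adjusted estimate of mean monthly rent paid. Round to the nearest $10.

$1,810

Response rates by class: Bronze 176/320 = 55%, Silver 24/120 = 20%, Gold 150/300 = 50%, Platinum 216/240 = 90%.
Weighting each respondent by the inverse class response rate inflates each class back to its sampled size, so the class weight is n_sampled:
  Bronze: 320 × 500 = 160,000
  Silver: 120 × 3100 = 372,000
  Gold: 300 × 2250 = 675,000
  Platinum: 240 × 2350 = 564,000
Adjusted estimate = 1,771,000 / 980 = 1807.14 → $1,810.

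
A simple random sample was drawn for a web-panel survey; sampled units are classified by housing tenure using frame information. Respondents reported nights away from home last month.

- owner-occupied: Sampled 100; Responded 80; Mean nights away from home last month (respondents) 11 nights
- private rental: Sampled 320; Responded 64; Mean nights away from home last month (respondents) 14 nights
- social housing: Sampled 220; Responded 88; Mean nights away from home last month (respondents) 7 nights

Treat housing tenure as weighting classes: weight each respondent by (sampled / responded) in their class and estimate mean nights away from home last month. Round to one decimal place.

11.1

Class response rates: owner-occupied 80/100 = 80%, private rental 64/320 = 20%, social housing 88/220 = 40%.
Weighting each respondent by the inverse class response rate inflates each class back to its sampled size, so the class weight is n_sampled:
  owner-occupied: 100 × 11 = 1100
  private rental: 320 × 14 = 4480
  social housing: 220 × 7 = 1540
Adjusted estimate = 7120 / 640 = 11.125 → 11.1.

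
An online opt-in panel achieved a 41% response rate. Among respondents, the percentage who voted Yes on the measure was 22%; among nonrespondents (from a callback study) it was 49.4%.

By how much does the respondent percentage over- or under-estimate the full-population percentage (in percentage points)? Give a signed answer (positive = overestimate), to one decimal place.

Nonresponse fraction = 1 − 0.41 = 0.59.
Bias = (nonresponse fraction) × (respondent percentage − nonrespondent percentage)
     = 0.59 × (22 − 49.4) = 0.59 × -27.4 = -16.166.

-16.2 percentage points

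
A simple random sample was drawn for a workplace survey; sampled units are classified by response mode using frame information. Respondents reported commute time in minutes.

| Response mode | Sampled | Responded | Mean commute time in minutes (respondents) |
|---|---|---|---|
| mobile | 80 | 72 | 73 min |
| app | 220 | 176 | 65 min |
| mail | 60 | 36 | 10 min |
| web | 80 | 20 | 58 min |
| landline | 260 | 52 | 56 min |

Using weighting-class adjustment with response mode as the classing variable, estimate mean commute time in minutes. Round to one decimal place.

Response rates by class: mobile 72/80 = 90%, app 176/220 = 80%, mail 36/60 = 60%, web 20/80 = 25%, landline 52/260 = 20%.
With weight = n_sampled/n_responded per class, the weighted class total is n_sampled:
  mobile: 80 × 73 = 5840
  app: 220 × 65 = 14,300
  mail: 60 × 10 = 600
  web: 80 × 58 = 4640
  landline: 260 × 56 = 14,560
Adjusted estimate = 39,940 / 700 = 57.0571 → 57.1.

57.1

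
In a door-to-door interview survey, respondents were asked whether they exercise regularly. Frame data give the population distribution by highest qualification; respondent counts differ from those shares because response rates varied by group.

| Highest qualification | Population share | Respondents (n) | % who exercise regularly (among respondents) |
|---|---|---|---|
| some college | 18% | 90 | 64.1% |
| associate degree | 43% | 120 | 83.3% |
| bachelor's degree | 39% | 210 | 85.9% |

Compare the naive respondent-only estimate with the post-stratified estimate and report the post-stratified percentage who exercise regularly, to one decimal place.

Naive respondent-only estimate (weights = respondent counts):
  (90/420)×64.1 + (120/420)×83.3 + (210/420)×85.9 = 80.4857%
Post-stratified estimate weights by population shares:
  0.18×64.1 + 0.43×83.3 + 0.39×85.9 = 80.858%

80.9%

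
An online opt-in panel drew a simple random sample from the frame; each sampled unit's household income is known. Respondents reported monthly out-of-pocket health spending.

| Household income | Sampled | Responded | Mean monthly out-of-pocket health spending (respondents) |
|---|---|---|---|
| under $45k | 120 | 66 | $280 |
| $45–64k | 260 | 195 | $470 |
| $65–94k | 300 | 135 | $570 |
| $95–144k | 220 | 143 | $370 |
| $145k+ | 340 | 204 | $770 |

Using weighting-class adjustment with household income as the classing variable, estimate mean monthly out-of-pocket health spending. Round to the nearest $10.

$540

Response rates by class: under $45k 66/120 = 55%, $45–64k 195/260 = 75%, $65–94k 135/300 = 45%, $95–144k 143/220 = 65%, $145k+ 204/340 = 60%.
Each respondent's weight = sampled/responded in their class; summing within a class gives n_sampled, so:
  under $45k: 120 × 280 = 33,600
  $45–64k: 260 × 470 = 122,200
  $65–94k: 300 × 570 = 171,000
  $95–144k: 220 × 370 = 81,400
  $145k+: 340 × 770 = 261,800
Adjusted estimate = 670,000 / 1,240 = 540.323 → $540.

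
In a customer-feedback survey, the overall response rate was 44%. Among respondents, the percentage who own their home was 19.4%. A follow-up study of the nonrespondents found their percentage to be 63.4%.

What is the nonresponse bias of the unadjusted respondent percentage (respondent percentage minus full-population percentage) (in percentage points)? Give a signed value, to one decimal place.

-24.6 percentage points

Nonresponse fraction = 1 − 0.44 = 0.56.
Bias = (nonresponse fraction) × (respondent percentage − nonrespondent percentage)
     = 0.56 × (19.4 − 63.4) = 0.56 × -44 = -24.64.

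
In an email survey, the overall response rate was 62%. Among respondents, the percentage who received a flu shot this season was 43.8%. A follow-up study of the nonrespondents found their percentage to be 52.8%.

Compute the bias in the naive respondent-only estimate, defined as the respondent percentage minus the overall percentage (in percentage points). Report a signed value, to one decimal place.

Nonresponse fraction = 1 − 0.62 = 0.38.
Bias = (nonresponse fraction) × (respondent percentage − nonrespondent percentage)
     = 0.38 × (43.8 − 52.8) = 0.38 × -9 = -3.42.

-3.4 percentage points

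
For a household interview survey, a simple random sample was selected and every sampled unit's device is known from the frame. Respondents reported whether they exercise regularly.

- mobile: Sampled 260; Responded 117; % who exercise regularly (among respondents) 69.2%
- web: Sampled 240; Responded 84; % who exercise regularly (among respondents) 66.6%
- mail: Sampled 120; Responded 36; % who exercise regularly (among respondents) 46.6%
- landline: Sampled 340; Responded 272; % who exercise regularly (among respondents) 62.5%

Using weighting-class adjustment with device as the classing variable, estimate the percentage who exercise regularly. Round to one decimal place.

63.4%

Response rates by class: mobile 117/260 = 45%, web 84/240 = 35%, mail 36/120 = 30%, landline 272/340 = 80%.
Each respondent's weight = sampled/responded in their class; summing within a class gives n_sampled, so:
  mobile: 260 × 69.2 = 17,992
  web: 240 × 66.6 = 15984
  mail: 120 × 46.6 = 5592
  landline: 340 × 62.5 = 21,250
Adjusted estimate = 60,818 / 960 = 63.3521 → 63.4%.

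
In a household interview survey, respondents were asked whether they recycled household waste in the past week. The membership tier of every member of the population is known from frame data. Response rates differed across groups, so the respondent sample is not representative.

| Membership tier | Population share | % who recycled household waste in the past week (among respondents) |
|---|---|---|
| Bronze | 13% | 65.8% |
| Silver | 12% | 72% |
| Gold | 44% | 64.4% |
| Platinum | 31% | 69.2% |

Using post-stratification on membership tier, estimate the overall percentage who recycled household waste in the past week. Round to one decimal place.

Reweight to the known membership tier distribution:
  Bronze: 0.13 × 65.8 = 8.554
  Silver: 0.12 × 72 = 8.64
  Gold: 0.44 × 64.4 = 28.336
  Platinum: 0.31 × 69.2 = 21.452
Post-stratified estimate = 66.982 → 67.0%.

67.0%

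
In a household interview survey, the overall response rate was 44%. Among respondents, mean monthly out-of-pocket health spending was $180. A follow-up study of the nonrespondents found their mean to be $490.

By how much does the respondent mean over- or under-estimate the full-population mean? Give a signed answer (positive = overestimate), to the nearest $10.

Nonresponse fraction = 1 − 0.44 = 0.56.
Bias = (nonresponse fraction) × (respondent mean − nonrespondent mean)
     = 0.56 × (180 − 490) = 0.56 × -310 = -173.6.

-$170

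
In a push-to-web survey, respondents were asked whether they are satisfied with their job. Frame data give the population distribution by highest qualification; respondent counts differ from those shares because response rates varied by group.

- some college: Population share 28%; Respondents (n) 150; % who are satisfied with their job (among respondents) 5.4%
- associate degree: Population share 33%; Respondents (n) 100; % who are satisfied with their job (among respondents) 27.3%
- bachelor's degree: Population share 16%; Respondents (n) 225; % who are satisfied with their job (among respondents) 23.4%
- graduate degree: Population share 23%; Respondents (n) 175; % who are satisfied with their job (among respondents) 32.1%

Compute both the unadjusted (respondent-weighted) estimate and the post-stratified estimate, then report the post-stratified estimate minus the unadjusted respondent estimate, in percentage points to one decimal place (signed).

-0.5 percentage points

Unadjusted (pooled respondent) estimate weights by respondent counts:
  (150/650)×5.4 + (100/650)×27.3 + (225/650)×23.4 + (175/650)×32.1 = 22.1885%
Post-stratifying to population shares instead:
  0.28×5.4 + 0.33×27.3 + 0.16×23.4 + 0.23×32.1 = 21.648%
Difference = 21.648 − 22.1885 = -0.5405 pp.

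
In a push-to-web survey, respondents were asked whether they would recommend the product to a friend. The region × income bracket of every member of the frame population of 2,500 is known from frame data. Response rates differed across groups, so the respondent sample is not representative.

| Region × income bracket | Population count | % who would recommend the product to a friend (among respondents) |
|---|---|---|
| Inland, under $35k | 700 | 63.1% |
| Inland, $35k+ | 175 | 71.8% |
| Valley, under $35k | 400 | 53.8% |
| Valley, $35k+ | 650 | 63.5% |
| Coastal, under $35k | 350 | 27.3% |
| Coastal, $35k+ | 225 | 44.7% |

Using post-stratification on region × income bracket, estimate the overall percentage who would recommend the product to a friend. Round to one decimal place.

Weight each group's respondent value by its population share:
  Inland, under $35k: (700/2,500) × 63.1 = 17.668
  Inland, $35k+: (175/2,500) × 71.8 = 5.026
  Valley, under $35k: (400/2,500) × 53.8 = 8.608
  Valley, $35k+: (650/2,500) × 63.5 = 16.51
  Coastal, under $35k: (350/2,500) × 27.3 = 3.822
  Coastal, $35k+: (225/2,500) × 44.7 = 4.023
Post-stratified estimate = 55.657 → 55.7%.

55.7%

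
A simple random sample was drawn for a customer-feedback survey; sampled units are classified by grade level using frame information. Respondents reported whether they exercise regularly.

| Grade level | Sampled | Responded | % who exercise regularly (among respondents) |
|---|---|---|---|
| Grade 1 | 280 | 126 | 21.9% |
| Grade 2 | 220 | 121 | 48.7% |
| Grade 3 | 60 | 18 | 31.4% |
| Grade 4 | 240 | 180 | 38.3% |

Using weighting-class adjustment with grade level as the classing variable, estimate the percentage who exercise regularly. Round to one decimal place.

34.9%

Response rates by class: Grade 1 126/280 = 45%, Grade 2 121/220 = 55%, Grade 3 18/60 = 30%, Grade 4 180/240 = 75%.
Weighting each respondent by the inverse class response rate inflates each class back to its sampled size, so the class weight is n_sampled:
  Grade 1: 280 × 21.9 = 6132
  Grade 2: 220 × 48.7 = 10,714
  Grade 3: 60 × 31.4 = 1884
  Grade 4: 240 × 38.3 = 9192
Adjusted estimate = 27,922 / 800 = 34.9025 → 34.9%.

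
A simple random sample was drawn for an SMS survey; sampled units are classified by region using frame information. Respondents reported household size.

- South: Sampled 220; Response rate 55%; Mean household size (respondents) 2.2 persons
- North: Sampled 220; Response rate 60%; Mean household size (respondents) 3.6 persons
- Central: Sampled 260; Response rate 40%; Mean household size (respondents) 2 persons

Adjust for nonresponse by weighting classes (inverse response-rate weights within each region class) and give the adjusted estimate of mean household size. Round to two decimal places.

2.57

With weight = n_sampled/n_responded per class, the weighted class total is n_sampled:
  South: 220 × 2.2 = 484
  North: 220 × 3.6 = 792
  Central: 260 × 2 = 520
Adjusted estimate = 1796 / 700 = 2.56571 → 2.57.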